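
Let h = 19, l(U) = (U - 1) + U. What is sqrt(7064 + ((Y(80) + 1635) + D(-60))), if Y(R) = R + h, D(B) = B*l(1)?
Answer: sqrt(8738) ≈ 93.477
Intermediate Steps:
l(U) = -1 + 2*U (l(U) = (-1 + U) + U = -1 + 2*U)
D(B) = B (D(B) = B*(-1 + 2*1) = B*(-1 + 2) = B*1 = B)
Y(R) = 19 + R (Y(R) = R + 19 = 19 + R)
sqrt(7064 + ((Y(80) + 1635) + D(-60))) = sqrt(7064 + (((19 + 80) + 1635) - 60)) = sqrt(7064 + ((99 + 1635) - 60)) = sqrt(7064 + (1734 - 60)) = sqrt(7064 + 1674) = sqrt(8738)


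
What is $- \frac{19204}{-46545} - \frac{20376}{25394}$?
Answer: $- \frac{230367272}{590981865} \approx -0.3898$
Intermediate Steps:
$- \frac{19204}{-46545} - \frac{20376}{25394} = \left(-19204\right) \left(- \frac{1}{46545}\right) - \frac{10188}{12697} = \frac{19204}{46545} - \frac{10188}{12697} = - \frac{230367272}{590981865}$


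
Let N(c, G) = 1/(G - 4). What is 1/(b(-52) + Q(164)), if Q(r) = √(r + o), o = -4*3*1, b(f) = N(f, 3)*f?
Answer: 13/638 - √38/1276 ≈ 0.015545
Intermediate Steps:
N(c, G) = 1/(-4 + G)
b(f) = -f (b(f) = f/(-4 + 3) = f/(-1) = -f)
o = -12 (o = -12*1 = -12)
Q(r) = √(-12 + r) (Q(r) = √(r - 12) = √(-12 + r))
1/(b(-52) + Q(164)) = 1/(-1*(-52) + √(-12 + 164)) = 1/(52 + √152) = 1/(52 + 2*√38)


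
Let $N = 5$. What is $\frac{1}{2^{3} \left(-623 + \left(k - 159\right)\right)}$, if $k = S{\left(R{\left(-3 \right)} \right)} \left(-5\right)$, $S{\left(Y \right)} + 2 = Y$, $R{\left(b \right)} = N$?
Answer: $- \frac{1}{6376} \approx -0.00015684$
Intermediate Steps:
$R{\left(b \right)} = 5$
$S{\left(Y \right)} = -2 + Y$
$k = -15$ ($k = \left(-2 + 5\right) \left(-5\right) = 3 \left(-5\right) = -15$)
$\frac{1}{2^{3} \left(-623 + \left(k - 159\right)\right)} = \frac{1}{2^{3} \left(-623 - 174\right)} = \frac{1}{8 \left(-623 - 174\right)} = \frac{1}{8 \left(-797\right)} = \frac{1}{-6376} = - \frac{1}{6376}$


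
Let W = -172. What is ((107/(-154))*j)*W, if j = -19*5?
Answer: -874190/77 ≈ -11353.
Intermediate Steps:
j = -95
((107/(-154))*j)*W = ((107/(-154))*(-95))*(-172) = ((107*(-1/154))*(-95))*(-172) = -107/154*(-95)*(-172) = (10165/154)*(-172) = -874190/77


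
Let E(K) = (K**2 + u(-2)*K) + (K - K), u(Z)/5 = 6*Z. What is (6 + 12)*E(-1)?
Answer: 1098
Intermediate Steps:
u(Z) = 30*Z (u(Z) = 5*(6*Z) = 30*Z)
E(K) = K**2 - 60*K (E(K) = (K**2 + (30*(-2))*K) + (K - K) = (K**2 - 60*K) + 0 = K**2 - 60*K)
(6 + 12)*E(-1) = (6 + 12)*(-(-60 - 1)) = 18*(-1*(-61)) = 18*61 = 1098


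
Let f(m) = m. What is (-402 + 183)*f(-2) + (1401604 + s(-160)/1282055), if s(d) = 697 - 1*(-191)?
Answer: 1797494957198/1282055 ≈ 1.4020e+6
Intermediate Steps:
s(d) = 888 (s(d) = 697 + 191 = 888)
(-402 + 183)*f(-2) + (1401604 + s(-160)/1282055) = (-402 + 183)*(-2) + (1401604 + 888/1282055) = -219*(-2) + (1401604 + 888*(1/1282055)) = 438 + (1401604 + 888/1282055) = 438 + 1796933417108/1282055 = 1797494957198/1282055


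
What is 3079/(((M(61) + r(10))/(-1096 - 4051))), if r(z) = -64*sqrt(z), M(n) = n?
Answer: 966704393/37239 + 1014247232*sqrt(10)/37239 ≈ 1.1209e+5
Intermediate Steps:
3079/(((M(61) + r(10))/(-1096 - 4051))) = 3079/(((61 - 64*sqrt(10))/(-1096 - 4051))) = 3079/(((61 - 64*sqrt(10))/(-5147))) = 3079/(((61 - 64*sqrt(10))*(-1/5147))) = 3079/(-61/5147 + 64*sqrt(10)/5147)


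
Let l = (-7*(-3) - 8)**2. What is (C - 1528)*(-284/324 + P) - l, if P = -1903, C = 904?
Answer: 32071949/27 ≈ 1.1879e+6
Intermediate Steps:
l = 169 (l = (21 - 8)**2 = 13**2 = 169)
(C - 1528)*(-284/324 + P) - l = (904 - 1528)*(-284/324 - 1903) - 1*169 = -624*(-284*1/324 - 1903) - 169 = -624*(-71/81 - 1903) - 169 = -624*(-154214/81) - 169 = 32076512/27 - 169 = 32071949/27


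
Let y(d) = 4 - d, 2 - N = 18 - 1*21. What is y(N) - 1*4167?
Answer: -4168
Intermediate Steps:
N = 5 (N = 2 - (18 - 1*21) = 2 - (18 - 21) = 2 - 1*(-3) = 2 + 3 = 5)
y(N) - 1*4167 = (4 - 1*5) - 1*4167 = (4 - 5) - 4167 = -1 - 4167 = -4168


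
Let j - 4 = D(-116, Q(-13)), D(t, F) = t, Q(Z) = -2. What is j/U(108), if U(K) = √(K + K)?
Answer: -28*√6/9 ≈ -7.6206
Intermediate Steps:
U(K) = √2*√K (U(K) = √(2*K) = √2*√K)
j = -112 (j = 4 - 116 = -112)
j/U(108) = -112*√6/36 = -28*√6/9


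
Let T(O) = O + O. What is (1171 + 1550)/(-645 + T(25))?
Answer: -2721/595 ≈ -4.5731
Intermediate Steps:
T(O) = 2*O
(1171 + 1550)/(-645 + T(25)) = (1171 + 1550)/(-645 + 2*25) = 2721/(-645 + 50) = 2721/(-595) = 2721*(-1/595) = -2721/595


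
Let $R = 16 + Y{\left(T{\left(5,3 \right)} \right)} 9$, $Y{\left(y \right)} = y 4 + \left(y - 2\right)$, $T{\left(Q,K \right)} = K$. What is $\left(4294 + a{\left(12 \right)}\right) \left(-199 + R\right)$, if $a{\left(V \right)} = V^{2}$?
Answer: $-292908$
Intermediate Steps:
$Y{\left(y \right)} = -2 + 5 y$ ($Y{\left(y \right)} = 4 y + \left(-2 + y\right) = -2 + 5 y$)
$R = 133$ ($R = 16 + \left(-2 + 5 \cdot 3\right) 9 = 16 + \left(-2 + 15\right) 9 = 16 + 13 \cdot 9 = 16 + 117 = 133$)
$\left(4294 + a{\left(12 \right)}\right) \left(-199 + R\right) = \left(4294 + 12^{2}\right) \left(-199 + 133\right) = \left(4294 + 144\right) \left(-66\right) = 4438 \left(-66\right) = -292908$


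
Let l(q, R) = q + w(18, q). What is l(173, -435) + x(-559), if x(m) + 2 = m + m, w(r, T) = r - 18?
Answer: -947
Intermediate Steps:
w(r, T) = -18 + r
x(m) = -2 + 2*m (x(m) = -2 + (m + m) = -2 + 2*m)
l(q, R) = q (l(q, R) = q + (-18 + 18) = q + 0 = q)
l(173, -435) + x(-559) = 173 + (-2 + 2*(-559)) = 173 + (-2 - 1118) = 173 - 1120 = -947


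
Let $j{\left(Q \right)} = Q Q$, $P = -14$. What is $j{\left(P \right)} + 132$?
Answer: $328$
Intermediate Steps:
$j{\left(Q \right)} = Q^{2}$
$j{\left(P \right)} + 132 = \left(-14\right)^{2} + 132 = 196 + 132 = 328$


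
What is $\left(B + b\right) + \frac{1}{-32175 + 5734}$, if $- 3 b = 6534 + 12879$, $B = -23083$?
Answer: $- \frac{781437315}{26441} \approx -29554.0$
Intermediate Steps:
$b = -6471$ ($b = - \frac{6534 + 12879}{3} = \left(- \frac{1}{3}\right) 19413 = -6471$)
$\left(B + b\right) + \frac{1}{-32175 + 5734} = \left(-23083 - 6471\right) + \frac{1}{-32175 + 5734} = -29554 + \frac{1}{-26441} = -29554 - \frac{1}{26441} = - \frac{781437315}{26441}$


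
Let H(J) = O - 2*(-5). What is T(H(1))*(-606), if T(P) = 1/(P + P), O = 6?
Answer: -303/16 ≈ -18.938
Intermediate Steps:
H(J) = 16 (H(J) = 6 - 2*(-5) = 6 + 10 = 16)
T(P) = 1/(2*P)
T(H(1))*(-606) = ((1/2)/16)*(-606) = ((1/2)*(1/16))*(-606) = (1/32)*(-606) = -303/16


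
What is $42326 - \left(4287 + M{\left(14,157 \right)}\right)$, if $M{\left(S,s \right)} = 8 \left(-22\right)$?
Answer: $38215$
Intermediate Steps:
$M{\left(S,s \right)} = -176$
$42326 - \left(4287 + M{\left(14,157 \right)}\right) = 42326 - \left(4287 - 176\right) = 42326 - 4111 = 38215$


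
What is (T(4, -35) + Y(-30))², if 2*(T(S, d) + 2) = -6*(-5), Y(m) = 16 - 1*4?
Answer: 625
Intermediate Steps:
Y(m) = 12 (Y(m) = 16 - 4 = 12)
T(S, d) = 13 (T(S, d) = -2 + (-6*(-5))/2 = -2 + (½)*30 = -2 + 15 = 13)
(T(4, -35) + Y(-30))² = (13 + 12)² = 25² = 625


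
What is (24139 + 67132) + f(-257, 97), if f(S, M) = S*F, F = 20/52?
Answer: 1185238/13 ≈ 91172.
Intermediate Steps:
F = 5/13 (F = 20*(1/52) = 5/13 ≈ 0.38462)
f(S, M) = 5*S/13 (f(S, M) = S*(5/13) = 5*S/13)
(24139 + 67132) + f(-257, 97) = (24139 + 67132) + (5/13)*(-257) = 91271 - 1285/13 = 1185238/13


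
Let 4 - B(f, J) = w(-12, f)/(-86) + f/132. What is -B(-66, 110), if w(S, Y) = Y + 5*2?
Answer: -331/86 ≈ -3.8488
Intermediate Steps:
w(S, Y) = 10 + Y (w(S, Y) = Y + 10 = 10 + Y)
B(f, J) = 177/43 + 23*f/5676 (B(f, J) = 4 - ((10 + f)/(-86) + f/132) = 4 - ((10 + f)*(-1/86) + f*(1/132)) = 4 - ((-5/43 - f/86) + f/132) = 4 - (-5/43 - 23*f/5676) = 4 + (5/43 + 23*f/5676) = 177/43 + 23*f/5676)
-B(-66, 110) = -(177/43 + (23/5676)*(-66)) = -(177/43 - 23/86) = -1*331/86 = -331/86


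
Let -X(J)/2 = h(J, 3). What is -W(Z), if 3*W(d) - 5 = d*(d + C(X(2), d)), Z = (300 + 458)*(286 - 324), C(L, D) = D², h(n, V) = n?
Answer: 23896996992043/3 ≈ 7.9657e+12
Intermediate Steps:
X(J) = -2*J
Z = -28804 (Z = 758*(-38) = -28804)
W(d) = 5/3 + d*(d + d²)/3 (W(d) = 5/3 + (d*(d + d²))/3 = 5/3 + d*(d + d²)/3)
-W(Z) = -(5/3 + (⅓)*(-28804)² + (⅓)*(-28804)³) = -(5/3 + (⅓)*829670416 + (⅓)*(-23897826662464)) = -(5/3 + 829670416/3 - 23897826662464/3) = -1*(-23896996992043/3) = 23896996992043/3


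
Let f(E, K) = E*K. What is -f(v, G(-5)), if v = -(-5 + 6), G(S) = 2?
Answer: 2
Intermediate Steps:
v = -1 (v = -1*1 = -1)
-f(v, G(-5)) = -(-1)*2 = -1*(-2) = 2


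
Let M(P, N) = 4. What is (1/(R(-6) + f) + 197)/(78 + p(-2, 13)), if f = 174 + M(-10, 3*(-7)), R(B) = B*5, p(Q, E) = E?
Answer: 29157/13468 ≈ 2.1649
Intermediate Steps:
R(B) = 5*B
f = 178 (f = 174 + 4 = 178)
(1/(R(-6) + f) + 197)/(78 + p(-2, 13)) = (1/(5*(-6) + 178) + 197)/(78 + 13) = (1/(-30 + 178) + 197)/91 = (1/148 + 197)*(1/91) = (29157/148)*(1/91) = 29157/13468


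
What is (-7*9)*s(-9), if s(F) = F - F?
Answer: 0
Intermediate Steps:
s(F) = 0
(-7*9)*s(-9) = -7*9*0 = -63*0 = 0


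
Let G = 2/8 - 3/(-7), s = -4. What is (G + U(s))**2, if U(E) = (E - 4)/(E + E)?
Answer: 2209/784 ≈ 2.8176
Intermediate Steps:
U(E) = (-4 + E)/(2*E) (U(E) = (-4 + E)/((2*E)) = (-4 + E)*(1/(2*E)) = (-4 + E)/(2*E))
G = 19/28 (G = 2*(1/8) - 3*(-1/7) = 1/4 + 3/7 = 19/28 ≈ 0.67857)
(G + U(s))**2 = (19/28 + (1/2)*(-4 - 4)/(-4))**2 = (19/28 + (1/2)*(-1/4)*(-8))**2 = (19/28 + 1)**2 = (47/28)**2 = 2209/784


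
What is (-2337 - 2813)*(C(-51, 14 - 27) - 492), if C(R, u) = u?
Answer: 2600750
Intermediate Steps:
(-2337 - 2813)*(C(-51, 14 - 27) - 492) = (-2337 - 2813)*((14 - 27) - 492) = -5150*(-13 - 492) = -5150*(-505) = 2600750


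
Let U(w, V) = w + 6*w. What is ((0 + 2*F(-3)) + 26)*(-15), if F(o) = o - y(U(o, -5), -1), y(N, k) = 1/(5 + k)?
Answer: -585/2 ≈ -292.50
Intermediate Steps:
U(w, V) = 7*w
F(o) = -¼ + o (F(o) = o - 1/(5 - 1) = o - 1/4 = o - 1*¼ = o - ¼ = -¼ + o)
((0 + 2*F(-3)) + 26)*(-15) = ((0 + 2*(-¼ - 3)) + 26)*(-15) = ((0 + 2*(-13/4)) + 26)*(-15) = ((0 - 13/2) + 26)*(-15) = (-13/2 + 26)*(-15) = (39/2)*(-15) = -585/2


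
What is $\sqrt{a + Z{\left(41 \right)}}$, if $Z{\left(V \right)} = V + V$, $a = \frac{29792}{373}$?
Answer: $\frac{\sqrt{22520994}}{373} \approx 12.723$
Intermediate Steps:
$a = \frac{29792}{373}$ ($a = 29792 \cdot \frac{1}{373} = \frac{29792}{373} \approx 79.871$)
$Z{\left(V \right)} = 2 V$
$\sqrt{a + Z{\left(41 \right)}} = \sqrt{\frac{29792}{373} + 2 \cdot 41} = \sqrt{\frac{29792}{373} + 82} = \sqrt{\frac{60378}{373}} = \frac{\sqrt{22520994}}{373}$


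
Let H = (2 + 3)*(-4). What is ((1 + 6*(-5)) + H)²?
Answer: 2401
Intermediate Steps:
H = -20 (H = 5*(-4) = -20)
((1 + 6*(-5)) + H)² = ((1 + 6*(-5)) - 20)² = ((1 - 30) - 20)² = (-29 - 20)² = (-49)² = 2401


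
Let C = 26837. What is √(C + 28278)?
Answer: √55115 ≈ 234.77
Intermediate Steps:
√(C + 28278) = √(26837 + 28278) = √55115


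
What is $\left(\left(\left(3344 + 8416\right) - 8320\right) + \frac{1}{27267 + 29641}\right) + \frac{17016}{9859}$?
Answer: $\frac{1931000900067}{561055972} \approx 3441.7$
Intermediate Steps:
$\left(\left(\left(3344 + 8416\right) - 8320\right) + \frac{1}{27267 + 29641}\right) + \frac{17016}{9859} = \left(\left(11760 - 8320\right) + \frac{1}{56908}\right) + 17016 \cdot \frac{1}{9859} = \left(3440 + \frac{1}{56908}\right) + \frac{17016}{9859} = \frac{195763521}{56908} + \frac{17016}{9859} = \frac{1931000900067}{561055972}$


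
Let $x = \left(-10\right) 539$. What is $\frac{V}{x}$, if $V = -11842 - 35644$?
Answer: $\frac{23743}{2695} \approx 8.81$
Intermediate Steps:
$V = -47486$ ($V = -11842 - 35644 = -47486$)
$x = -5390$
$\frac{V}{x} = - \frac{47486}{-5390} = \left(-47486\right) \left(- \frac{1}{5390}\right) = \frac{23743}{2695}$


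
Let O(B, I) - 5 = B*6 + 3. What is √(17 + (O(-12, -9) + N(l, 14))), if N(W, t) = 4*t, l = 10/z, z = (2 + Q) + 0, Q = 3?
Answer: 3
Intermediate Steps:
z = 5 (z = (2 + 3) + 0 = 5 + 0 = 5)
l = 2 (l = 10/5 = 10*(⅕) = 2)
O(B, I) = 8 + 6*B (O(B, I) = 5 + (B*6 + 3) = 5 + (6*B + 3) = 5 + (3 + 6*B) = 8 + 6*B)
√(17 + (O(-12, -9) + N(l, 14))) = √(17 + ((8 + 6*(-12)) + 4*14)) = √(17 + ((8 - 72) + 56)) = √(17 + (-64 + 56)) = √(17 - 8) = √9 = 3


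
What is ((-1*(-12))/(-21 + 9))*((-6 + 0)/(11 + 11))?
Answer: 3/11 ≈ 0.27273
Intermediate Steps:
((-1*(-12))/(-21 + 9))*((-6 + 0)/(11 + 11)) = (12/(-12))*(-6/22) = (12*(-1/12))*(-6*1/22) = -1*(-3/11) = 3/11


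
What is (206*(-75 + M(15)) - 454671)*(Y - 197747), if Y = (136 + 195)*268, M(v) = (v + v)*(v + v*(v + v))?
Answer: -262083850581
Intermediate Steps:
M(v) = 2*v*(v + 2*v**2) (M(v) = (2*v)*(v + v*(2*v)) = (2*v)*(v + 2*v**2) = 2*v*(v + 2*v**2))
Y = 88708 (Y = 331*268 = 88708)
(206*(-75 + M(15)) - 454671)*(Y - 197747) = (206*(-75 + 15**2*(2 + 4*15)) - 454671)*(88708 - 197747) = (206*(-75 + 225*(2 + 60)) - 454671)*(-109039) = (206*(-75 + 225*62) - 454671)*(-109039) = (206*(-75 + 13950) - 454671)*(-109039) = (206*13875 - 454671)*(-109039) = (2858250 - 454671)*(-109039) = 2403579*(-109039) = -262083850581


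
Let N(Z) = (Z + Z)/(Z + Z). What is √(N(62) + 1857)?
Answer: √1858 ≈ 43.104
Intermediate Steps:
N(Z) = 1 (N(Z) = (2*Z)/((2*Z)) = (2*Z)*(1/(2*Z)) = 1)
√(N(62) + 1857) = √(1 + 1857) = √1858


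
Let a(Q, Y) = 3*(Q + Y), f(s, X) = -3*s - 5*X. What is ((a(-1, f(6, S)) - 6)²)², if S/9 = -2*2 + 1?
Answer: 13680577296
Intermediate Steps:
S = -27 (S = 9*(-2*2 + 1) = 9*(-4 + 1) = 9*(-3) = -27)
f(s, X) = -5*X - 3*s
a(Q, Y) = 3*Q + 3*Y
((a(-1, f(6, S)) - 6)²)² = (((3*(-1) + 3*(-5*(-27) - 3*6)) - 6)²)² = (((-3 + 3*(135 - 18)) - 6)²)² = (((-3 + 3*117) - 6)²)² = (((-3 + 351) - 6)²)² = ((348 - 6)²)² = (342²)² = 116964² = 13680577296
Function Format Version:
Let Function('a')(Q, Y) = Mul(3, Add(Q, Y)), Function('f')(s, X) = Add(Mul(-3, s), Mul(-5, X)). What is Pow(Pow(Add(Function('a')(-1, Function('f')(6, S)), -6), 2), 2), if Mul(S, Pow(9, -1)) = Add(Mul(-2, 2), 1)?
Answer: 13680577296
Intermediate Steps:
S = -27 (S = Mul(9, Add(Mul(-2, 2), 1)) = Mul(9, Add(-4, 1)) = Mul(9, -3) = -27)
Function('f')(s, X) = Add(Mul(-5, X), Mul(-3, s))
Function('a')(Q, Y) = Add(Mul(3, Q), Mul(3, Y))
Pow(Pow(Add(Function('a')(-1, Function('f')(6, S)), -6), 2), 2) = Pow(Pow(Add(Add(Mul(3, -1), Mul(3, Add(Mul(-5, -27), Mul(-3, 6)))), -6), 2), 2) = Pow(Pow(Add(Add(-3, Mul(3, Add(135, -18))), -6), 2), 2) = Pow(Pow(Add(Add(-3, Mul(3, 117)), -6), 2), 2) = Pow(Pow(Add(Add(-3, 351), -6), 2), 2) = Pow(Pow(Add(348, -6), 2), 2) = Pow(Pow(342, 2), 2) = Pow(116964, 2) = 13680577296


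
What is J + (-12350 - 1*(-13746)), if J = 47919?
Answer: 49315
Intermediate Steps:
J + (-12350 - 1*(-13746)) = 47919 + (-12350 - 1*(-13746)) = 47919 + (-12350 + 13746) = 47919 + 1396 = 49315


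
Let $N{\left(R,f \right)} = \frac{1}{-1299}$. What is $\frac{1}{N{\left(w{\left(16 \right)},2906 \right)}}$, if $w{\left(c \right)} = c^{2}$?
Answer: $-1299$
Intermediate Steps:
$N{\left(R,f \right)} = - \frac{1}{1299}$
$\frac{1}{N{\left(w{\left(16 \right)},2906 \right)}} = \frac{1}{- \frac{1}{1299}} = -1299$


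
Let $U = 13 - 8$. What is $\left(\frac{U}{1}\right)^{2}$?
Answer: $25$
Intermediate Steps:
$U = 5$ ($U = 13 - 8 = 5$)
$\left(\frac{U}{1}\right)^{2} = \left(\frac{5}{1}\right)^{2} = \left(5 \cdot 1\right)^{2} = 5^{2} = 25$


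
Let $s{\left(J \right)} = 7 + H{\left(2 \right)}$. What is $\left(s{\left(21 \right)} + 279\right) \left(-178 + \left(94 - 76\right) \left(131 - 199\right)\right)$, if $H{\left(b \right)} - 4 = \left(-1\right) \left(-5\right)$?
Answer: $-413590$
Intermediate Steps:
$H{\left(b \right)} = 9$ ($H{\left(b \right)} = 4 - -5 = 4 + 5 = 9$)
$s{\left(J \right)} = 16$ ($s{\left(J \right)} = 7 + 9 = 16$)
$\left(s{\left(21 \right)} + 279\right) \left(-178 + \left(94 - 76\right) \left(131 - 199\right)\right) = \left(16 + 279\right) \left(-178 + \left(94 - 76\right) \left(131 - 199\right)\right) = 295 \left(-178 + 18 \left(-68\right)\right) = 295 \left(-178 - 1224\right) = 295 \left(-1402\right) = -413590$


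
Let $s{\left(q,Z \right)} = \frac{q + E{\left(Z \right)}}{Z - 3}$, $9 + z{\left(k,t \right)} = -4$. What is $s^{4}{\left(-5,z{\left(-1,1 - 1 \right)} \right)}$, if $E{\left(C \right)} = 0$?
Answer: $\frac{625}{65536} \approx 0.0095367$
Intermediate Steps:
$z{\left(k,t \right)} = -13$ ($z{\left(k,t \right)} = -9 - 4 = -13$)
$s{\left(q,Z \right)} = \frac{q}{-3 + Z}$ ($s{\left(q,Z \right)} = \frac{q + 0}{Z - 3} = \frac{q}{-3 + Z}$)
$s^{4}{\left(-5,z{\left(-1,1 - 1 \right)} \right)} = \left(- \frac{5}{-3 - 13}\right)^{4} = \left(- \frac{5}{-16}\right)^{4} = \left(\left(-5\right) \left(- \frac{1}{16}\right)\right)^{4} = \left(\frac{5}{16}\right)^{4} = \frac{625}{65536}$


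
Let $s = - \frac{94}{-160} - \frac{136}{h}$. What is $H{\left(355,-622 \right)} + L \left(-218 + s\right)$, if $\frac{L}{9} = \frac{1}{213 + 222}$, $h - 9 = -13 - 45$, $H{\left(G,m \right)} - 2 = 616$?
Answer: $\frac{12025761}{19600} \approx 613.56$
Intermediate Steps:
$H{\left(G,m \right)} = 618$ ($H{\left(G,m \right)} = 2 + 616 = 618$)
$h = -49$ ($h = 9 - 58 = -49$)
$L = \frac{3}{145}$ ($L = \frac{9}{213 + 222} = \frac{9}{435} = 9 \cdot \frac{1}{435} = \frac{3}{145} \approx 0.02069$)
$s = \frac{13183}{3920}$ ($s = - \frac{94}{-160} - \frac{136}{-49} = \left(-94\right) \left(- \frac{1}{160}\right) - - \frac{136}{49} = \frac{47}{80} + \frac{136}{49} = \frac{13183}{3920} \approx 3.363$)
$H{\left(355,-622 \right)} + L \left(-218 + s\right) = 618 + \frac{3 \left(-218 + \frac{13183}{3920}\right)}{145} = 618 + \frac{3}{145} \left(- \frac{841377}{3920}\right) = 618 - \frac{87039}{19600} = \frac{12025761}{19600}$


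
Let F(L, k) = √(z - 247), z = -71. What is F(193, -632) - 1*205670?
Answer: -205670 + I*√318 ≈ -2.0567e+5 + 17.833*I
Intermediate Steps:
F(L, k) = I*√318 (F(L, k) = √(-71 - 247) = √(-318) = I*√318)
F(193, -632) - 1*205670 = I*√318 - 1*205670 = I*√318 - 205670 = -205670 + I*√318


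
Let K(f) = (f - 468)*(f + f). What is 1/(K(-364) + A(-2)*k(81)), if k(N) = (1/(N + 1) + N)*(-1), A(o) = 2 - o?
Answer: 41/24820250 ≈ 1.6519e-6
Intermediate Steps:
k(N) = -N - 1/(1 + N) (k(N) = (1/(1 + N) + N)*(-1) = (N + 1/(1 + N))*(-1) = -N - 1/(1 + N))
K(f) = 2*f*(-468 + f) (K(f) = (-468 + f)*(2*f) = 2*f*(-468 + f))
1/(K(-364) + A(-2)*k(81)) = 1/(2*(-364)*(-468 - 364) + (2 - 1*(-2))*((-1 - 1*81 - 1*81**2)/(1 + 81))) = 1/(2*(-364)*(-832) + (2 + 2)*((-1 - 81 - 1*6561)/82)) = 1/(605696 + 4*((-1 - 81 - 6561)/82)) = 1/(605696 + 4*((1/82)*(-6643))) = 1/(605696 + 4*(-6643/82)) = 1/(605696 - 13286/41) = 1/(24820250/41) = 41/24820250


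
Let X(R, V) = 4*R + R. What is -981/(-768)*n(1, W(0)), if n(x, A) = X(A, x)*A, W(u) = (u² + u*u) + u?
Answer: 0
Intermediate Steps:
X(R, V) = 5*R
W(u) = u + 2*u² (W(u) = (u² + u²) + u = 2*u² + u = u + 2*u²)
n(x, A) = 5*A² (n(x, A) = (5*A)*A = 5*A²)
-981/(-768)*n(1, W(0)) = -981/(-768)*5*(0*(1 + 2*0))² = -981*(-1/768)*5*(0*(1 + 0))² = -(-327)*5*(0*1)²/256 = -(-327)*5*0²/256 = -(-327)*5*0/256 = -(-327)*0/256 = -1*0 = 0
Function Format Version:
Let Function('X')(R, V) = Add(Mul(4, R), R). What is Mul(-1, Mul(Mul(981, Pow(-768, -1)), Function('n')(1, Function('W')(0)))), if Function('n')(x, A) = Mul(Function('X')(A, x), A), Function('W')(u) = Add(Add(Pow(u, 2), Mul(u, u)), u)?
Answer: 0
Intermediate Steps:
Function('X')(R, V) = Mul(5, R)
Function('W')(u) = Add(u, Mul(2, Pow(u, 2))) (Function('W')(u) = Add(Add(Pow(u, 2), Pow(u, 2)), u) = Add(Mul(2, Pow(u, 2)), u) = Add(u, Mul(2, Pow(u, 2))))
Function('n')(x, A) = Mul(5, Pow(A, 2)) (Function('n')(x, A) = Mul(Mul(5, A), A) = Mul(5, Pow(A, 2)))
Mul(-1, Mul(Mul(981, Pow(-768, -1)), Function('n')(1, Function('W')(0)))) = Mul(-1, Mul(Mul(981, Pow(-768, -1)), Mul(5, Pow(Mul(0, Add(1, Mul(2, 0))), 2)))) = Mul(-1, Mul(Mul(981, Rational(-1, 768)), Mul(5, Pow(Mul(0, Add(1, 0)), 2)))) = Mul(-1, Mul(Rational(-327, 256), Mul(5, Pow(Mul(0, 1), 2)))) = Mul(-1, Mul(Rational(-327, 256), Mul(5, Pow(0, 2)))) = Mul(-1, Mul(Rational(-327, 256), Mul(5, 0))) = Mul(-1, Mul(Rational(-327, 256), 0)) = Mul(-1, 0) = 0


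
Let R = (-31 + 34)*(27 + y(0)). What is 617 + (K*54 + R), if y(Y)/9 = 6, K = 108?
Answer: 6692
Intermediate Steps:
y(Y) = 54 (y(Y) = 9*6 = 54)
R = 243 (R = (-31 + 34)*(27 + 54) = 3*81 = 243)
617 + (K*54 + R) = 617 + (108*54 + 243) = 617 + (5832 + 243) = 617 + 6075 = 6692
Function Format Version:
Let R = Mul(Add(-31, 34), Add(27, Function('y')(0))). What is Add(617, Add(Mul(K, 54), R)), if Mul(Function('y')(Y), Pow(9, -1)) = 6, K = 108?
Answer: 6692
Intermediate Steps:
Function('y')(Y) = 54 (Function('y')(Y) = Mul(9, 6) = 54)
R = 243 (R = Mul(Add(-31, 34), Add(27, 54)) = Mul(3, 81) = 243)
Add(617, Add(Mul(K, 54), R)) = Add(617, Add(Mul(108, 54), 243)) = Add(617, Add(5832, 243)) = Add(617, 6075) = 6692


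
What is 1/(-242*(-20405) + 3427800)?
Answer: 1/8365810 ≈ 1.1953e-7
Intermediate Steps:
1/(-242*(-20405) + 3427800) = 1/(4938010 + 3427800) = 1/8365810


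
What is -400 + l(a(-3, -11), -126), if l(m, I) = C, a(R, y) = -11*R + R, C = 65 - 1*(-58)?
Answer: -277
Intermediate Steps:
C = 123 (C = 65 + 58 = 123)
a(R, y) = -10*R
l(m, I) = 123
-400 + l(a(-3, -11), -126) = -400 + 123 = -277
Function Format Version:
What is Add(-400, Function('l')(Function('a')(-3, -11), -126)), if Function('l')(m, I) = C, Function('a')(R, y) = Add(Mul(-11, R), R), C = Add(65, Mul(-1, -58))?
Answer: -277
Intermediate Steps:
C = 123 (C = Add(65, 58) = 123)
Function('a')(R, y) = Mul(-10, R)
Function('l')(m, I) = 123
Add(-400, Function('l')(Function('a')(-3, -11), -126)) = Add(-400, 123) = -277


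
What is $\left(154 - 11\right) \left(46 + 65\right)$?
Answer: $15873$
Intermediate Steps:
$\left(154 - 11\right) \left(46 + 65\right) = 143 \cdot 111 = 15873$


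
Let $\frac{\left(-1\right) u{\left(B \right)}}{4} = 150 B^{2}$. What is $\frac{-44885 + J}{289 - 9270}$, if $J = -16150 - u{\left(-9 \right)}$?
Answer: $\frac{12435}{8981} \approx 1.3846$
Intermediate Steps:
$u{\left(B \right)} = - 600 B^{2}$ ($u{\left(B \right)} = - 4 \cdot 150 B^{2} = - 600 B^{2}$)
$J = 32450$ ($J = -16150 - - 600 \left(-9\right)^{2} = -16150 - \left(-600\right) 81 = -16150 - -48600 = -16150 + 48600 = 32450$)
$\frac{-44885 + J}{289 - 9270} = \frac{-44885 + 32450}{289 - 9270} = - \frac{12435}{-8981} = \left(-12435\right) \left(- \frac{1}{8981}\right) = \frac{12435}{8981}$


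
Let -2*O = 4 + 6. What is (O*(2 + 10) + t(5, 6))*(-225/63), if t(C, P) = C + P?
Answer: 175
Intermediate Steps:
O = -5 (O = -(4 + 6)/2 = -½*10 = -5)
(O*(2 + 10) + t(5, 6))*(-225/63) = (-5*(2 + 10) + (5 + 6))*(-225/63) = (-5*12 + 11)*(-225*1/63) = (-60 + 11)*(-25/7) = -49*(-25/7) = 175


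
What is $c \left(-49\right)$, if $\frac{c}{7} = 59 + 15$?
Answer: $-25382$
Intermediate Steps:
$c = 518$ ($c = 7 \left(59 + 15\right) = 7 \cdot 74 = 518$)
$c \left(-49\right) = 518 \left(-49\right) = -25382$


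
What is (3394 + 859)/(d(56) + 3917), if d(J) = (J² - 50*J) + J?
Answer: 4253/4309 ≈ 0.98700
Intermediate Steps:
d(J) = J² - 49*J
(3394 + 859)/(d(56) + 3917) = (3394 + 859)/(56*(-49 + 56) + 3917) = 4253/(56*7 + 3917) = 4253/(392 + 3917) = 4253/4309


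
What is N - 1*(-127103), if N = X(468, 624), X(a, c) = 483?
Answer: 127586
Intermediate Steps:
N = 483
N - 1*(-127103) = 483 - 1*(-127103) = 483 + 127103 = 127586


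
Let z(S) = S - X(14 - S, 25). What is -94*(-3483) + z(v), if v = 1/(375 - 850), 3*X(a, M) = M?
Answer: 466535972/1425 ≈ 3.2739e+5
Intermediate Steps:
X(a, M) = M/3
v = -1/475 (v = 1/(-475) = -1/475 ≈ -0.0021053)
z(S) = -25/3 + S (z(S) = S - 25/3 = -25/3 + S)
-94*(-3483) + z(v) = -94*(-3483) + (-25/3 - 1/475) = 327402 - 11878/1425 = 466535972/1425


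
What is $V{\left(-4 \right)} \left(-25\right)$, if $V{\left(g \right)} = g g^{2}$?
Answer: $1600$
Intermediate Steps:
$V{\left(g \right)} = g^{3}$
$V{\left(-4 \right)} \left(-25\right) = \left(-4\right)^{3} \left(-25\right) = \left(-64\right) \left(-25\right) = 1600$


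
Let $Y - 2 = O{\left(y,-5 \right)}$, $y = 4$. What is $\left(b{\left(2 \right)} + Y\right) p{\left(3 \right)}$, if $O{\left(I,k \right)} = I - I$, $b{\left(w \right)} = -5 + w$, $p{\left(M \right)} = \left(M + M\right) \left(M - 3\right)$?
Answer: $0$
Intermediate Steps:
$p{\left(M \right)} = 2 M \left(-3 + M\right)$
$O{\left(I,k \right)} = 0$
$Y = 2$ ($Y = 2 + 0 = 2$)
$\left(b{\left(2 \right)} + Y\right) p{\left(3 \right)} = \left(\left(-5 + 2\right) + 2\right) 2 \cdot 3 \left(-3 + 3\right) = \left(-3 + 2\right) 2 \cdot 3 \cdot 0 = \left(-1\right) 0 = 0$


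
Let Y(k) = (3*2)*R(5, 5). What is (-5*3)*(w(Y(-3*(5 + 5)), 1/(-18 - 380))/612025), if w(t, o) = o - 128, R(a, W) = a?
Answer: 30567/9743438 ≈ 0.0031372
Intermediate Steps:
Y(k) = 30 (Y(k) = (3*2)*5 = 6*5 = 30)
w(t, o) = -128 + o
(-5*3)*(w(Y(-3*(5 + 5)), 1/(-18 - 380))/612025) = (-5*3)*((-128 + 1/(-18 - 380))/612025) = -15*(-128 + 1/(-398))/612025 = -15*(-128 - 1/398)/612025 = -(-764175)/(398*612025) = -15*(-10189/48717190) = 30567/9743438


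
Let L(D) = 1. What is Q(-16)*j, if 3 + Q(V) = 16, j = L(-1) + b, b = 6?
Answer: 91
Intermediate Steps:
j = 7 (j = 1 + 6 = 7)
Q(V) = 13 (Q(V) = -3 + 16 = 13)
Q(-16)*j = 13*7 = 91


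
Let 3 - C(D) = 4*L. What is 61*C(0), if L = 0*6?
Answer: 183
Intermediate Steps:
L = 0
C(D) = 3 (C(D) = 3 - 4*0 = 3 - 1*0 = 3 + 0 = 3)
61*C(0) = 61*3 = 183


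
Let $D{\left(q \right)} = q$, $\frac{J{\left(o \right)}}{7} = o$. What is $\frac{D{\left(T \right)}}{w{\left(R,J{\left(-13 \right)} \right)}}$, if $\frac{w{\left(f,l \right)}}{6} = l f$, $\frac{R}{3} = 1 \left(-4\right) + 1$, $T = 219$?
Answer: $\frac{73}{1638} \approx 0.044567$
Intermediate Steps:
$J{\left(o \right)} = 7 o$
$R = -9$ ($R = 3 \left(1 \left(-4\right) + 1\right) = 3 \left(-4 + 1\right) = 3 \left(-3\right) = -9$)
$w{\left(f,l \right)} = 6 f l$ ($w{\left(f,l \right)} = 6 l f = 6 f l$)
$\frac{D{\left(T \right)}}{w{\left(R,J{\left(-13 \right)} \right)}} = \frac{219}{6 \left(-9\right) 7 \left(-13\right)} = \frac{219}{6 \left(-9\right) \left(-91\right)} = \frac{219}{4914} = 219 \cdot \frac{1}{4914} = \frac{73}{1638}$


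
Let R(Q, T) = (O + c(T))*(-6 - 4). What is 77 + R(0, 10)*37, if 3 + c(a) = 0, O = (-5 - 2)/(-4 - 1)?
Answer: 669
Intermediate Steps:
O = 7/5 (O = -7/(-5) = -7*(-1/5) = 7/5 ≈ 1.4000)
c(a) = -3 (c(a) = -3 + 0 = -3)
R(Q, T) = 16 (R(Q, T) = (7/5 - 3)*(-6 - 4) = -8/5*(-10) = 16)
77 + R(0, 10)*37 = 77 + 16*37 = 77 + 592 = 669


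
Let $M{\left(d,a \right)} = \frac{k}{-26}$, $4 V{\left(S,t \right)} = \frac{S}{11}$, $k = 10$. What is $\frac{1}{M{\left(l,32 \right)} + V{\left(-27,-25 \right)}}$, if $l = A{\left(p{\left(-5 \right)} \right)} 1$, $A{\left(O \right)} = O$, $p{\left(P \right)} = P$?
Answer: $- \frac{572}{571} \approx -1.0018$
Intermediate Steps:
$V{\left(S,t \right)} = \frac{S}{44}$ ($V{\left(S,t \right)} = \frac{S \frac{1}{11}}{4} = \frac{\frac{1}{11} S}{4} = \frac{S}{44}$)
$l = -5$ ($l = \left(-5\right) 1 = -5$)
$M{\left(d,a \right)} = - \frac{5}{13}$ ($M{\left(d,a \right)} = \frac{10}{-26} = 10 \left(- \frac{1}{26}\right) = - \frac{5}{13}$)
$\frac{1}{M{\left(l,32 \right)} + V{\left(-27,-25 \right)}} = \frac{1}{- \frac{5}{13} + \frac{1}{44} \left(-27\right)} = \frac{1}{- \frac{5}{13} - \frac{27}{44}} = \frac{1}{- \frac{571}{572}} = - \frac{572}{571}$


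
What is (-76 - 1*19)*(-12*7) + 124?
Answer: 8104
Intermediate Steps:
(-76 - 1*19)*(-12*7) + 124 = (-76 - 19)*(-84) + 124 = -95*(-84) + 124 = 7980 + 124 = 8104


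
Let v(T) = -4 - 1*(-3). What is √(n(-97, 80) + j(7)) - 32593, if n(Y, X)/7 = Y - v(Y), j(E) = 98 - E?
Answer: -32593 + I*√581 ≈ -32593.0 + 24.104*I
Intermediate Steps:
v(T) = -1 (v(T) = -4 + 3 = -1)
n(Y, X) = 7 + 7*Y (n(Y, X) = 7*(Y - 1*(-1)) = 7*(Y + 1) = 7*(1 + Y) = 7 + 7*Y)
√(n(-97, 80) + j(7)) - 32593 = √((7 + 7*(-97)) + (98 - 1*7)) - 32593 = √((7 - 679) + (98 - 7)) - 32593 = √(-672 + 91) - 32593 = √(-581) - 32593 = I*√581 - 32593 = -32593 + I*√581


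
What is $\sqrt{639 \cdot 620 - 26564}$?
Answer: $4 \sqrt{23101} \approx 607.96$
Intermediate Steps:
$\sqrt{639 \cdot 620 - 26564} = \sqrt{396180 - 26564} = \sqrt{369616} = 4 \sqrt{23101}$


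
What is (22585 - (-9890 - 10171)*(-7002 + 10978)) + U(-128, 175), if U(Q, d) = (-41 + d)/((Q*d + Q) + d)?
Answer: 1783436809579/22353 ≈ 7.9785e+7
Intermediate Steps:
U(Q, d) = (-41 + d)/(Q + d + Q*d) (U(Q, d) = (-41 + d)/((Q + Q*d) + d) = (-41 + d)/(Q + d + Q*d))
(22585 - (-9890 - 10171)*(-7002 + 10978)) + U(-128, 175) = (22585 - (-9890 - 10171)*(-7002 + 10978)) + (-41 + 175)/(-128 + 175 - 128*175) = (22585 - (-20061)*3976) + 134/(-128 + 175 - 22400) = (22585 - 1*(-79762536)) + 134/(-22353) = (22585 + 79762536) - 1/22353*134 = 79785121 - 134/22353 = 1783436809579/22353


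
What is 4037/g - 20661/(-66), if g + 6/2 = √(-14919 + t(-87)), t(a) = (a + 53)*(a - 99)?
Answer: (-68153*I + 20661*√955)/(66*(I + √955)) ≈ 311.64 - 43.499*I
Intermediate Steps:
t(a) = (-99 + a)*(53 + a) (t(a) = (53 + a)*(-99 + a) = (-99 + a)*(53 + a))
g = -3 + 3*I*√955 (g = -3 + √(-14919 + (-5247 + (-87)² - 46*(-87))) = -3 + √(-14919 + (-5247 + 7569 + 4002)) = -3 + √(-14919 + 6324) = -3 + √(-8595) = -3 + 3*I*√955 ≈ -3.0 + 92.709*I)
4037/g - 20661/(-66) = 4037/(-3 + 3*I*√955) - 20661/(-66) = 4037/(-3 + 3*I*√955) - 20661*(-1/66) = 4037/(-3 + 3*I*√955) + 6887/22 = 6887/22 + 4037/(-3 + 3*I*√955)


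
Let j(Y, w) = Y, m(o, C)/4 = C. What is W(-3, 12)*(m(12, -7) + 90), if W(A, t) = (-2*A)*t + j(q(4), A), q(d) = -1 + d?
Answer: 4650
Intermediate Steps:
m(o, C) = 4*C
W(A, t) = 3 - 2*A*t (W(A, t) = (-2*A)*t + (-1 + 4) = -2*A*t + 3 = 3 - 2*A*t)
W(-3, 12)*(m(12, -7) + 90) = (3 - 2*(-3)*12)*(4*(-7) + 90) = (3 + 72)*(-28 + 90) = 75*62 = 4650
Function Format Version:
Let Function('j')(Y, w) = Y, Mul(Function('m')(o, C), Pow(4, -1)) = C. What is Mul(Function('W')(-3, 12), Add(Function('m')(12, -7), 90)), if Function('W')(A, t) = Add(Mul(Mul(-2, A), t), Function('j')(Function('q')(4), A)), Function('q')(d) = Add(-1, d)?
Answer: 4650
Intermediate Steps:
Function('m')(o, C) = Mul(4, C)
Function('W')(A, t) = Add(3, Mul(-2, A, t)) (Function('W')(A, t) = Add(Mul(Mul(-2, A), t), Add(-1, 4)) = Add(Mul(-2, A, t), 3) = Add(3, Mul(-2, A, t)))
Mul(Function('W')(-3, 12), Add(Function('m')(12, -7), 90)) = Mul(Add(3, Mul(-2, -3, 12)), Add(Mul(4, -7), 90)) = Mul(Add(3, 72), Add(-28, 90)) = Mul(75, 62) = 4650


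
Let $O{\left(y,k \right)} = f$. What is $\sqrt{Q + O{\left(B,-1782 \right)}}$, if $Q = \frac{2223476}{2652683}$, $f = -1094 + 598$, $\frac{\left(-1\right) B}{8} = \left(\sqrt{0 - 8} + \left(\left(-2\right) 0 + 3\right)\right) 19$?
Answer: $\frac{2 i \sqrt{7199005090629}}{241153} \approx 22.252 i$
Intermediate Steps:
$B = -456 - 304 i \sqrt{2}$ ($B = - 8 \left(\sqrt{0 - 8} + \left(\left(-2\right) 0 + 3\right)\right) 19 = - 8 \left(\sqrt{-8} + \left(0 + 3\right)\right) 19 = - 8 \left(2 i \sqrt{2} + 3\right) 19 = - 8 \left(3 + 2 i \sqrt{2}\right) 19 = - 8 \left(57 + 38 i \sqrt{2}\right) = -456 - 304 i \sqrt{2} \approx -456.0 - 429.92 i$)
$f = -496$
$O{\left(y,k \right)} = -496$
$Q = \frac{2223476}{2652683}$ ($Q = 2223476 \cdot \frac{1}{2652683} = \frac{2223476}{2652683} \approx 0.8382$)
$\sqrt{Q + O{\left(B,-1782 \right)}} = \sqrt{\frac{2223476}{2652683} - 496} = \sqrt{- \frac{1313507292}{2652683}} = \frac{2 i \sqrt{7199005090629}}{241153}$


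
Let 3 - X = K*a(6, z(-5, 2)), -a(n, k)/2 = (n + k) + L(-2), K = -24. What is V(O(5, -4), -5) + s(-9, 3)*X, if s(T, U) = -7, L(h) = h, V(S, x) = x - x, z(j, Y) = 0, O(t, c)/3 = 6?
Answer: 1323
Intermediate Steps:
O(t, c) = 18 (O(t, c) = 3*6 = 18)
V(S, x) = 0
a(n, k) = 4 - 2*k - 2*n (a(n, k) = -2*((n + k) - 2) = -2*((k + n) - 2) = -2*(-2 + k + n) = 4 - 2*k - 2*n)
X = -189 (X = 3 - (-24)*(4 - 2*0 - 2*6) = 3 - (-24)*(4 + 0 - 12) = 3 - (-24)*(-8) = 3 - 1*192 = 3 - 192 = -189)
V(O(5, -4), -5) + s(-9, 3)*X = 0 - 7*(-189) = 0 + 1323 = 1323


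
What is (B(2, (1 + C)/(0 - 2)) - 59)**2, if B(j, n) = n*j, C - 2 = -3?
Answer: 3481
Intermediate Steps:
C = -1 (C = 2 - 3 = -1)
B(j, n) = j*n
(B(2, (1 + C)/(0 - 2)) - 59)**2 = (2*((1 - 1)/(0 - 2)) - 59)**2 = (2*(0/(-2)) - 59)**2 = (2*(0*(-1/2)) - 59)**2 = (2*0 - 59)**2 = (0 - 59)**2 = (-59)**2 = 3481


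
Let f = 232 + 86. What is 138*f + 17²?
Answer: 44173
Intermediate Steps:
f = 318
138*f + 17² = 138*318 + 17² = 43884 + 289 = 44173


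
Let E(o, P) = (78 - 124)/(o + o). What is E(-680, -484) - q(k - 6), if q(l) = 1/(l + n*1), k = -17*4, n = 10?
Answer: 269/5440 ≈ 0.049449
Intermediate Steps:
k = -68
E(o, P) = -23/o (E(o, P) = -46*1/(2*o) = -23/o)
q(l) = 1/(10 + l) (q(l) = 1/(l + 10*1) = 1/(l + 10) = 1/(10 + l))
E(-680, -484) - q(k - 6) = -23/(-680) - 1/(10 + (-68 - 6)) = -23*(-1/680) - 1/(10 - 74) = 23/680 - 1/(-64) = 23/680 - 1*(-1/64) = 23/680 + 1/64 = 269/5440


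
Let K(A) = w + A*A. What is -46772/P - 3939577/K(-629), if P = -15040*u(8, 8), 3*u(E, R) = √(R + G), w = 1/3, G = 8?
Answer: -34029401811/4462834240 ≈ -7.6251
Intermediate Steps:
w = ⅓ ≈ 0.33333
u(E, R) = √(8 + R)/3 (u(E, R) = √(R + 8)/3 = √(8 + R)/3)
K(A) = ⅓ + A² (K(A) = ⅓ + A*A = ⅓ + A²)
P = -60160/3 (P = -15040*√(8 + 8)/3 = -15040*√16/3 = -15040*4/3 = -60160/3 ≈ -20053.)
-46772/P - 3939577/K(-629) = -46772/(-60160/3) - 3939577/(⅓ + (-629)²) = -46772*(-3/60160) - 3939577/(⅓ + 395641) = 35079/15040 - 3939577/1186924/3 = 35079/15040 - 3939577*3/1186924 = 35079/15040 - 11818731/1186924 = -34029401811/4462834240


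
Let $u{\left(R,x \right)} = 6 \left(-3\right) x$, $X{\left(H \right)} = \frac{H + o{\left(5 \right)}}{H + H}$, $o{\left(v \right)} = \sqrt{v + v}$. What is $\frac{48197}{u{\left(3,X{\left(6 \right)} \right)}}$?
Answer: $- \frac{96394}{13} + \frac{48197 \sqrt{10}}{39} \approx -3506.9$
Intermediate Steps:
$o{\left(v \right)} = \sqrt{2} \sqrt{v}$ ($o{\left(v \right)} = \sqrt{2 v} = \sqrt{2} \sqrt{v}$)
$X{\left(H \right)} = \frac{H + \sqrt{10}}{2 H}$ ($X{\left(H \right)} = \frac{H + \sqrt{2} \sqrt{5}}{H + H} = \frac{H + \sqrt{10}}{2 H}$)
$u{\left(R,x \right)} = - 18 x$
$\frac{48197}{u{\left(3,X{\left(6 \right)} \right)}} = \frac{48197}{\left(-18\right) \frac{6 + \sqrt{10}}{2 \cdot 6}} = \frac{48197}{\left(-18\right) \frac{1}{2} \cdot \frac{1}{6} \left(6 + \sqrt{10}\right)} = \frac{48197}{\left(-18\right) \left(\frac{1}{2} + \frac{\sqrt{10}}{12}\right)} = \frac{48197}{-9 - \frac{3 \sqrt{10}}{2}}$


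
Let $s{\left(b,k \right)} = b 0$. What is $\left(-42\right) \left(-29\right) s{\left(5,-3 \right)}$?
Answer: $0$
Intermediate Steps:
$s{\left(b,k \right)} = 0$
$\left(-42\right) \left(-29\right) s{\left(5,-3 \right)} = \left(-42\right) \left(-29\right) 0 = 1218 \cdot 0 = 0$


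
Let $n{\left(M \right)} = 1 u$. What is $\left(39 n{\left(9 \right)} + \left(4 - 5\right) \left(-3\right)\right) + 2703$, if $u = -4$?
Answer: $2550$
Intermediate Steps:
$n{\left(M \right)} = -4$ ($n{\left(M \right)} = 1 \left(-4\right) = -4$)
$\left(39 n{\left(9 \right)} + \left(4 - 5\right) \left(-3\right)\right) + 2703 = \left(39 \left(-4\right) + \left(4 - 5\right) \left(-3\right)\right) + 2703 = \left(-156 - -3\right) + 2703 = \left(-156 + 3\right) + 2703 = -153 + 2703 = 2550$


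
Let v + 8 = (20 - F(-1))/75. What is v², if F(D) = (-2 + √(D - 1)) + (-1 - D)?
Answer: (578 + I*√2)²/5625 ≈ 59.392 + 0.29064*I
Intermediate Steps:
F(D) = -3 + √(-1 + D) - D (F(D) = (-2 + √(-1 + D)) + (-1 - D) = -3 + √(-1 + D) - D)
v = -578/75 - I*√2/75 (v = -8 + (20 - (-3 + √(-1 - 1) - 1*(-1)))/75 = -8 + (20 - (-3 + √(-2) + 1))*(1/75) = -8 + (20 - (-3 + I*√2 + 1))*(1/75) = -8 + (20 - (-2 + I*√2))*(1/75) = -8 + (20 + (2 - I*√2))*(1/75) = -8 + (22 - I*√2)*(1/75) = -8 + (22/75 - I*√2/75) = -578/75 - I*√2/75 ≈ -7.7067 - 0.018856*I)
v² = (-578/75 - I*√2/75)²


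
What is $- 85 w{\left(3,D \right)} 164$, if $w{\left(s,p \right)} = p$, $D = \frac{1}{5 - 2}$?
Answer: $- \frac{13940}{3} \approx -4646.7$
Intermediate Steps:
$D = \frac{1}{3} \approx 0.33333$
$- 85 w{\left(3,D \right)} 164 = \left(-85\right) \frac{1}{3} \cdot 164 = \left(- \frac{85}{3}\right) 164 = - \frac{13940}{3}$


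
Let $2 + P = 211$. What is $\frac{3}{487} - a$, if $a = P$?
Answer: $- \frac{101780}{487} \approx -208.99$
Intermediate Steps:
$P = 209$ ($P = -2 + 211 = 209$)
$a = 209$
$\frac{3}{487} - a = \frac{3}{487} - 209 = - \frac{101780}{487}$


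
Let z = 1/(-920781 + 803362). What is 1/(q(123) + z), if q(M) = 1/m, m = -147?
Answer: -17260593/117566 ≈ -146.82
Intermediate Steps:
q(M) = -1/147 (q(M) = 1/(-147) = -1/147)
z = -1/117419 (z = 1/(-117419) = -1/117419 ≈ -8.5165e-6)
1/(q(123) + z) = 1/(-1/147 - 1/117419) = 1/(-117566/17260593) = -17260593/117566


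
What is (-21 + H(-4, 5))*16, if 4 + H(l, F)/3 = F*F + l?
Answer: 480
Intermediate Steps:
H(l, F) = -12 + 3*l + 3*F**2 (H(l, F) = -12 + 3*(F*F + l) = -12 + 3*(F**2 + l) = -12 + 3*(l + F**2) = -12 + (3*l + 3*F**2) = -12 + 3*l + 3*F**2)
(-21 + H(-4, 5))*16 = (-21 + (-12 + 3*(-4) + 3*5**2))*16 = (-21 + (-12 - 12 + 3*25))*16 = (-21 + (-12 - 12 + 75))*16 = (-21 + 51)*16 = 30*16 = 480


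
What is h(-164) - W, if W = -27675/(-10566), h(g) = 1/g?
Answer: -252737/96268 ≈ -2.6253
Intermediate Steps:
W = 3075/1174 (W = -27675*(-1/10566) = 3075/1174 ≈ 2.6193)
h(-164) - W = 1/(-164) - 1*3075/1174 = -1/164 - 3075/1174 = -252737/96268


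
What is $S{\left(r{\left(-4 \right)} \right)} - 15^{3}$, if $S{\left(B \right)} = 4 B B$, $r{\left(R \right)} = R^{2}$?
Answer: $-2351$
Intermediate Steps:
$S{\left(B \right)} = 4 B^{2}$
$S{\left(r{\left(-4 \right)} \right)} - 15^{3} = 4 \left(\left(-4\right)^{2}\right)^{2} - 15^{3} = 4 \cdot 16^{2} - 3375 = 4 \cdot 256 - 3375 = 1024 - 3375 = -2351$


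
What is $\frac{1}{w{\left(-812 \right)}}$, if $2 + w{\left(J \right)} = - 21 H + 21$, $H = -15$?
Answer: $\frac{1}{334} \approx 0.002994$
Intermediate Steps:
$w{\left(J \right)} = 334$ ($w{\left(J \right)} = -2 + \left(\left(-21\right) \left(-15\right) + 21\right) = -2 + \left(315 + 21\right) = -2 + 336 = 334$)
$\frac{1}{w{\left(-812 \right)}} = \frac{1}{334}$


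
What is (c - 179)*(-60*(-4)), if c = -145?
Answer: -77760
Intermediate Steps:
(c - 179)*(-60*(-4)) = (-145 - 179)*(-60*(-4)) = -324*240 = -77760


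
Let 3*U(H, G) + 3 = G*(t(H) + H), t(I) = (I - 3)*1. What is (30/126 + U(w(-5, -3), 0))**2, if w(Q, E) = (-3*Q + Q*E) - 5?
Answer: 256/441 ≈ 0.58050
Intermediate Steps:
w(Q, E) = -5 - 3*Q + E*Q (w(Q, E) = (-3*Q + E*Q) - 5 = -5 - 3*Q + E*Q)
t(I) = -3 + I (t(I) = (-3 + I)*1 = -3 + I)
U(H, G) = -1 + G*(-3 + 2*H)/3 (U(H, G) = -1 + (G*((-3 + H) + H))/3 = -1 + (G*(-3 + 2*H))/3 = -1 + G*(-3 + 2*H)/3)
(30/126 + U(w(-5, -3), 0))**2 = (30/126 + (-1 - 1*0 + (2/3)*0*(-5 - 3*(-5) - 3*(-5))))**2 = (30*(1/126) + (-1 + 0 + (2/3)*0*(-5 + 15 + 15)))**2 = (5/21 + (-1 + 0 + (2/3)*0*25))**2 = (5/21 + (-1 + 0 + 0))**2 = (5/21 - 1)**2 = (-16/21)**2 = 256/441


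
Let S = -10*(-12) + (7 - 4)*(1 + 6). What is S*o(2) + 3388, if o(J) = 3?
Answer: 3811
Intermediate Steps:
S = 141 (S = 120 + 3*7 = 120 + 21 = 141)
S*o(2) + 3388 = 141*3 + 3388 = 423 + 3388 = 3811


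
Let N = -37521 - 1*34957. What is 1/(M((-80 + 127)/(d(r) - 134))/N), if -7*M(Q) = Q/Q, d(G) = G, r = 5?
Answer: 507346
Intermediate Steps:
N = -72478 (N = -37521 - 34957 = -72478)
M(Q) = -1/7 (M(Q) = -Q/(7*Q) = -1/7*1 = -1/7)
1/(M((-80 + 127)/(d(r) - 134))/N) = 1/(-1/7/(-72478)) = 1/(-1/7*(-1/72478)) = 1/(1/507346) = 507346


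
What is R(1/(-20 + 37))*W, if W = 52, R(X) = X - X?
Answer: 0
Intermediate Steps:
R(X) = 0
R(1/(-20 + 37))*W = 0*52 = 0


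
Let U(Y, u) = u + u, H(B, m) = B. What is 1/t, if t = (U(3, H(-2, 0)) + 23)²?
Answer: 1/361 ≈ 0.0027701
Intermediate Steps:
U(Y, u) = 2*u
t = 361 (t = (2*(-2) + 23)² = (-4 + 23)² = 19² = 361)
1/t = 1/361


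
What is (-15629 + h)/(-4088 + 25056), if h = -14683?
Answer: -3789/2621 ≈ -1.4456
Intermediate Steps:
(-15629 + h)/(-4088 + 25056) = (-15629 - 14683)/(-4088 + 25056) = -30312/20968 = -30312*1/20968 = -3789/2621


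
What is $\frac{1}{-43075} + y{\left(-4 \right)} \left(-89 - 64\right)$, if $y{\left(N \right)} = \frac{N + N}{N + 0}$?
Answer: $- \frac{13180951}{43075} \approx -306.0$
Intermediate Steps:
$y{\left(N \right)} = 2$ ($y{\left(N \right)} = \frac{2 N}{N} = 2$)
$\frac{1}{-43075} + y{\left(-4 \right)} \left(-89 - 64\right) = \frac{1}{-43075} + 2 \left(-89 - 64\right) = - \frac{1}{43075} + 2 \left(-153\right) = - \frac{1}{43075} - 306 = - \frac{13180951}{43075}$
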